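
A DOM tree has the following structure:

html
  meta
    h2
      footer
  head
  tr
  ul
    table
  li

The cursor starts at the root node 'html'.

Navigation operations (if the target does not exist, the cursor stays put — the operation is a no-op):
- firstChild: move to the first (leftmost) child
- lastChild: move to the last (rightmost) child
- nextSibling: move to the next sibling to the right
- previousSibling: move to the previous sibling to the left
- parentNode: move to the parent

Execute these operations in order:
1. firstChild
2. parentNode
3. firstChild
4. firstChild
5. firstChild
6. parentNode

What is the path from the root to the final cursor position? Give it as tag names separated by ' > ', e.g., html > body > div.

After 1 (firstChild): meta
After 2 (parentNode): html
After 3 (firstChild): meta
After 4 (firstChild): h2
After 5 (firstChild): footer
After 6 (parentNode): h2

Answer: html > meta > h2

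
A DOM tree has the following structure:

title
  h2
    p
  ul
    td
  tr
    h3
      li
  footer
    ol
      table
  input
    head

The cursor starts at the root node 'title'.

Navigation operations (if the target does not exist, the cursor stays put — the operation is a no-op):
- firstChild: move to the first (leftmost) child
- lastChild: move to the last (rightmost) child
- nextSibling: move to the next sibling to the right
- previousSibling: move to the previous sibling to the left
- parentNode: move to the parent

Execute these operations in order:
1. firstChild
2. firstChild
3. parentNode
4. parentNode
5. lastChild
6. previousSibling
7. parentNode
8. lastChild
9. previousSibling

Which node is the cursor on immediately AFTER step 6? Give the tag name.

Answer: footer

Derivation:
After 1 (firstChild): h2
After 2 (firstChild): p
After 3 (parentNode): h2
After 4 (parentNode): title
After 5 (lastChild): input
After 6 (previousSibling): footer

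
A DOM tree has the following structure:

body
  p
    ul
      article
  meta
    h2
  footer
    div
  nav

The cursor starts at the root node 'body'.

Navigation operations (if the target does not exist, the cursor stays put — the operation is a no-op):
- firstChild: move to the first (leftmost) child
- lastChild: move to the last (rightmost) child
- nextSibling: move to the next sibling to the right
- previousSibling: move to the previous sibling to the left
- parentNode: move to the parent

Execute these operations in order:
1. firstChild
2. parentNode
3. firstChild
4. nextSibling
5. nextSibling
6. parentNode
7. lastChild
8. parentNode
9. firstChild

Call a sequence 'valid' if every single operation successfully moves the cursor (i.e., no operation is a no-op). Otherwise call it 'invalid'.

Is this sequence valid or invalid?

Answer: valid

Derivation:
After 1 (firstChild): p
After 2 (parentNode): body
After 3 (firstChild): p
After 4 (nextSibling): meta
After 5 (nextSibling): footer
After 6 (parentNode): body
After 7 (lastChild): nav
After 8 (parentNode): body
After 9 (firstChild): p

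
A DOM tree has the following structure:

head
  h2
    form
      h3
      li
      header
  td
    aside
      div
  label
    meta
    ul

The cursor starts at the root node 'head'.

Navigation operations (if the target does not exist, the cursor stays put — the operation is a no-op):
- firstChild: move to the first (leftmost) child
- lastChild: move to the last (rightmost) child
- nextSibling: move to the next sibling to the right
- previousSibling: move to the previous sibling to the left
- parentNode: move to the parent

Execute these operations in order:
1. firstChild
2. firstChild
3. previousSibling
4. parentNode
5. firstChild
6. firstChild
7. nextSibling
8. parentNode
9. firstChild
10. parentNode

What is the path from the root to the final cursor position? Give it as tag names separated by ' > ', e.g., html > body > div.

Answer: head > h2 > form

Derivation:
After 1 (firstChild): h2
After 2 (firstChild): form
After 3 (previousSibling): form (no-op, stayed)
After 4 (parentNode): h2
After 5 (firstChild): form
After 6 (firstChild): h3
After 7 (nextSibling): li
After 8 (parentNode): form
After 9 (firstChild): h3
After 10 (parentNode): form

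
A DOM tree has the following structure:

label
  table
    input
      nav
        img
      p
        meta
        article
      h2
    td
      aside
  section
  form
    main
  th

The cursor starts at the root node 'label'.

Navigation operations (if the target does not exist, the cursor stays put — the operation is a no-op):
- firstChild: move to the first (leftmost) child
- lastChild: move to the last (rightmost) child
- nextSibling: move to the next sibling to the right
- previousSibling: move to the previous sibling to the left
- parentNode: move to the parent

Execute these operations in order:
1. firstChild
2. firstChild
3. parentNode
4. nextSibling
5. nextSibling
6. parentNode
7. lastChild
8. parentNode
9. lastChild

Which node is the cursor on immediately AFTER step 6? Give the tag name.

Answer: label

Derivation:
After 1 (firstChild): table
After 2 (firstChild): input
After 3 (parentNode): table
After 4 (nextSibling): section
After 5 (nextSibling): form
After 6 (parentNode): label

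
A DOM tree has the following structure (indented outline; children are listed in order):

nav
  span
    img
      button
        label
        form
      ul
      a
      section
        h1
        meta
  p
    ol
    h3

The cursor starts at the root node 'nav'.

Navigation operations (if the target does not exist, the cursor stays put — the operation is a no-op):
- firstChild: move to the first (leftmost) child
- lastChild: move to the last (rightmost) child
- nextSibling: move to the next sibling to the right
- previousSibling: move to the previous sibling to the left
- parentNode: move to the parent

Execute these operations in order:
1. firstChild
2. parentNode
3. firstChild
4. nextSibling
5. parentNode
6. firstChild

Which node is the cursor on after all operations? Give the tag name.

After 1 (firstChild): span
After 2 (parentNode): nav
After 3 (firstChild): span
After 4 (nextSibling): p
After 5 (parentNode): nav
After 6 (firstChild): span

Answer: span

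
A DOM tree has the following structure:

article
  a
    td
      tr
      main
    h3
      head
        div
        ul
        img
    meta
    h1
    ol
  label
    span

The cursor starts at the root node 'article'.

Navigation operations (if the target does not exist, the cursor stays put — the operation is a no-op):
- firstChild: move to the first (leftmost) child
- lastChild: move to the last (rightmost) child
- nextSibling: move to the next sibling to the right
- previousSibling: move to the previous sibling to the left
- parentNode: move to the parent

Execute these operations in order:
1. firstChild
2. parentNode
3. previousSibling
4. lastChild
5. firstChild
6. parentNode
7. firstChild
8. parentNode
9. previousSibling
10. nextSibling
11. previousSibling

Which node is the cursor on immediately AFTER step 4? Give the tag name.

Answer: label

Derivation:
After 1 (firstChild): a
After 2 (parentNode): article
After 3 (previousSibling): article (no-op, stayed)
After 4 (lastChild): label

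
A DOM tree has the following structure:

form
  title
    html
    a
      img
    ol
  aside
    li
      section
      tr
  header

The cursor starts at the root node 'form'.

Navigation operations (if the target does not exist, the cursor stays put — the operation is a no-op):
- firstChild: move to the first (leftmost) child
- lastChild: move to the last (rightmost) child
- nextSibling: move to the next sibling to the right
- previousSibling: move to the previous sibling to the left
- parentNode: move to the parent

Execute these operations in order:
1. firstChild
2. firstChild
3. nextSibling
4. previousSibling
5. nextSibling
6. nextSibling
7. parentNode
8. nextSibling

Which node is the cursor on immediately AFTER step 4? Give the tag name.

After 1 (firstChild): title
After 2 (firstChild): html
After 3 (nextSibling): a
After 4 (previousSibling): html

Answer: html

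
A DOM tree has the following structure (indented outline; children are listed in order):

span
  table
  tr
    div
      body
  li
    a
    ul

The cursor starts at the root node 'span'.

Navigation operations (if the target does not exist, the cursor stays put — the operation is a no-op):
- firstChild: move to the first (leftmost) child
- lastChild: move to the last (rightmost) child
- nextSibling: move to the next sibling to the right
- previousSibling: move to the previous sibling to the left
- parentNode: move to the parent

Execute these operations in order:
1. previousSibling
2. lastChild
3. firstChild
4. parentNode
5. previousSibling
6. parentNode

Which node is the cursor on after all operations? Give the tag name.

After 1 (previousSibling): span (no-op, stayed)
After 2 (lastChild): li
After 3 (firstChild): a
After 4 (parentNode): li
After 5 (previousSibling): tr
After 6 (parentNode): span

Answer: span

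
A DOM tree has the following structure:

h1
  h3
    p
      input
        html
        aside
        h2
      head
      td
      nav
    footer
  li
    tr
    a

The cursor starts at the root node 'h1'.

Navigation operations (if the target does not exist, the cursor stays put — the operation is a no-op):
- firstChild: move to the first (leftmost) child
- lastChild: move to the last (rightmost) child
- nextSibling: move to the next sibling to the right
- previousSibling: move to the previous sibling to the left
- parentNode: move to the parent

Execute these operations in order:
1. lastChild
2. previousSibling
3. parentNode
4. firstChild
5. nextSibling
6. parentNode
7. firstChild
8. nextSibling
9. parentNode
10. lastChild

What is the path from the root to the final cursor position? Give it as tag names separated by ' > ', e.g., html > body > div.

Answer: h1 > li

Derivation:
After 1 (lastChild): li
After 2 (previousSibling): h3
After 3 (parentNode): h1
After 4 (firstChild): h3
After 5 (nextSibling): li
After 6 (parentNode): h1
After 7 (firstChild): h3
After 8 (nextSibling): li
After 9 (parentNode): h1
After 10 (lastChild): li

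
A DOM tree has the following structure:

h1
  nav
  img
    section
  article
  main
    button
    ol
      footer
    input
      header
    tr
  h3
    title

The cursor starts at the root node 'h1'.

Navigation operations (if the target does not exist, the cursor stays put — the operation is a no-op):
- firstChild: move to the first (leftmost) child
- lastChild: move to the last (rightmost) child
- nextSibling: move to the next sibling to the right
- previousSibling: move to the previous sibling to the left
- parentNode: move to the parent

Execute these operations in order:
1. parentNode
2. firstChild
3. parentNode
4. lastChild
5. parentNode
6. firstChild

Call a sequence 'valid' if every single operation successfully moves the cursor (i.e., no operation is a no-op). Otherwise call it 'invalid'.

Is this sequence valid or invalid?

Answer: invalid

Derivation:
After 1 (parentNode): h1 (no-op, stayed)
After 2 (firstChild): nav
After 3 (parentNode): h1
After 4 (lastChild): h3
After 5 (parentNode): h1
After 6 (firstChild): nav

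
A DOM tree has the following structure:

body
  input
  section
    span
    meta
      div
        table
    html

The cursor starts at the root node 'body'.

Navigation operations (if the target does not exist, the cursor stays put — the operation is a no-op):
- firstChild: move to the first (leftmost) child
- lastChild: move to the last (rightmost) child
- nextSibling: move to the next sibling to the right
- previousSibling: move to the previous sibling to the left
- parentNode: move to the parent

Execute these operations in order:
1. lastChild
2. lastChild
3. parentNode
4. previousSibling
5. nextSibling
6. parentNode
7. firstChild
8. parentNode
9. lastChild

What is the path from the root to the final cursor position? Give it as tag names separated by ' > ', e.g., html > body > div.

After 1 (lastChild): section
After 2 (lastChild): html
After 3 (parentNode): section
After 4 (previousSibling): input
After 5 (nextSibling): section
After 6 (parentNode): body
After 7 (firstChild): input
After 8 (parentNode): body
After 9 (lastChild): section

Answer: body > section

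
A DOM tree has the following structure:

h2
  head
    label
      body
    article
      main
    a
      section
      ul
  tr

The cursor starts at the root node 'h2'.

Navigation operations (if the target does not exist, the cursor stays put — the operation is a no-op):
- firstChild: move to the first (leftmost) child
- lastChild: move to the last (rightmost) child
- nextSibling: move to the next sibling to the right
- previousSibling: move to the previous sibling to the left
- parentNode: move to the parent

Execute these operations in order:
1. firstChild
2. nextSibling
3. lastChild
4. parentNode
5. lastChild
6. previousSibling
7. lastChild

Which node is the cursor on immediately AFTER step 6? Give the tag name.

Answer: head

Derivation:
After 1 (firstChild): head
After 2 (nextSibling): tr
After 3 (lastChild): tr (no-op, stayed)
After 4 (parentNode): h2
After 5 (lastChild): tr
After 6 (previousSibling): head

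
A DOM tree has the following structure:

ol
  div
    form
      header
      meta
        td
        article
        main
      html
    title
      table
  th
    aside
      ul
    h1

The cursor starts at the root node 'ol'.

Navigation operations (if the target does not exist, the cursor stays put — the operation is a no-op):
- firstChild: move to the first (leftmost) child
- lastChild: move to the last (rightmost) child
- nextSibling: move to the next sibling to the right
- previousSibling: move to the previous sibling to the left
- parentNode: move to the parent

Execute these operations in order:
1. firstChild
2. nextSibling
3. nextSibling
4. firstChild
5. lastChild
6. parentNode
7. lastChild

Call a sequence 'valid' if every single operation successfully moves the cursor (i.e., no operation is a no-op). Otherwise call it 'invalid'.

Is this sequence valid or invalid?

Answer: invalid

Derivation:
After 1 (firstChild): div
After 2 (nextSibling): th
After 3 (nextSibling): th (no-op, stayed)
After 4 (firstChild): aside
After 5 (lastChild): ul
After 6 (parentNode): aside
After 7 (lastChild): ul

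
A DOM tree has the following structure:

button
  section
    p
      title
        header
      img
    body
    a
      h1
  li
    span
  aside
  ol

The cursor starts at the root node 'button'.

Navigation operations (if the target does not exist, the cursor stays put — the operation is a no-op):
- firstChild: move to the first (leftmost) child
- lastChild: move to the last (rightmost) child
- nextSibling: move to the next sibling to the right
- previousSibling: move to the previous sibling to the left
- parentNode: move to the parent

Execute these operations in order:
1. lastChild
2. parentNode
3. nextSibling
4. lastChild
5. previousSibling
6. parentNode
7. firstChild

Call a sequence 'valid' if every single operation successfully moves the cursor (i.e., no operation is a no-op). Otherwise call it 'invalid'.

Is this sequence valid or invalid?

After 1 (lastChild): ol
After 2 (parentNode): button
After 3 (nextSibling): button (no-op, stayed)
After 4 (lastChild): ol
After 5 (previousSibling): aside
After 6 (parentNode): button
After 7 (firstChild): section

Answer: invalid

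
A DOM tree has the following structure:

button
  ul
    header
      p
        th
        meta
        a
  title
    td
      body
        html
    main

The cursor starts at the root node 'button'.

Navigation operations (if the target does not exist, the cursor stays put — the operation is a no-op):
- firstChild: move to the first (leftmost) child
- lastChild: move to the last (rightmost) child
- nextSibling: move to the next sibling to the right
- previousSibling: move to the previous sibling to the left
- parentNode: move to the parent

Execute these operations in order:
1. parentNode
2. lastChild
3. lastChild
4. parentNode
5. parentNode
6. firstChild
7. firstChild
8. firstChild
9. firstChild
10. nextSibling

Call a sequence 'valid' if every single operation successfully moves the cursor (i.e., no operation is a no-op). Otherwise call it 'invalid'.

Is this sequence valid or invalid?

Answer: invalid

Derivation:
After 1 (parentNode): button (no-op, stayed)
After 2 (lastChild): title
After 3 (lastChild): main
After 4 (parentNode): title
After 5 (parentNode): button
After 6 (firstChild): ul
After 7 (firstChild): header
After 8 (firstChild): p
After 9 (firstChild): th
After 10 (nextSibling): meta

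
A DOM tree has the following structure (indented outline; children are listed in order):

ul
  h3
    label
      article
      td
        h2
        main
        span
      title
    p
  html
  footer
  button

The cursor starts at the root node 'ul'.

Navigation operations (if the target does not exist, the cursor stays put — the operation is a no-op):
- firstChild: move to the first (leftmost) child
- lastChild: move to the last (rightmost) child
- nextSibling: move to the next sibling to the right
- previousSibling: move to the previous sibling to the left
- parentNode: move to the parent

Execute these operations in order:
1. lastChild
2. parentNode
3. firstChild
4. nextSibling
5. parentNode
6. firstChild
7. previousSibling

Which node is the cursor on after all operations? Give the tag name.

Answer: h3

Derivation:
After 1 (lastChild): button
After 2 (parentNode): ul
After 3 (firstChild): h3
After 4 (nextSibling): html
After 5 (parentNode): ul
After 6 (firstChild): h3
After 7 (previousSibling): h3 (no-op, stayed)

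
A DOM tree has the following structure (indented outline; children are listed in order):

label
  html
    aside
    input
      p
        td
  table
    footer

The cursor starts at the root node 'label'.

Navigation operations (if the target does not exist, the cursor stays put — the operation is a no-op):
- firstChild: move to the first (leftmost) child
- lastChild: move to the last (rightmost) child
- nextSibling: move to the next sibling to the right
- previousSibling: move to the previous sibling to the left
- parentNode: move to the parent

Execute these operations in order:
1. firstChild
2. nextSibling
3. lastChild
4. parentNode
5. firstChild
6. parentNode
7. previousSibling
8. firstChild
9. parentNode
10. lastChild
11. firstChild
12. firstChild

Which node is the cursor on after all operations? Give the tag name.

After 1 (firstChild): html
After 2 (nextSibling): table
After 3 (lastChild): footer
After 4 (parentNode): table
After 5 (firstChild): footer
After 6 (parentNode): table
After 7 (previousSibling): html
After 8 (firstChild): aside
After 9 (parentNode): html
After 10 (lastChild): input
After 11 (firstChild): p
After 12 (firstChild): td

Answer: td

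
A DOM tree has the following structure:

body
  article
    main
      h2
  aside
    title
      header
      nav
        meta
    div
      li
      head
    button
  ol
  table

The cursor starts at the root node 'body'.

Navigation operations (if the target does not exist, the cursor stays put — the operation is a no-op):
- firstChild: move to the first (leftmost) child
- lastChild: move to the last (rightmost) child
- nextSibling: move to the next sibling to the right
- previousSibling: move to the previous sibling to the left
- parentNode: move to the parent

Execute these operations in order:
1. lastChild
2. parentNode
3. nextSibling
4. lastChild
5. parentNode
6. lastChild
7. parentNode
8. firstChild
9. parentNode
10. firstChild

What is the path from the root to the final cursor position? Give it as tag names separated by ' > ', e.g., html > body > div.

After 1 (lastChild): table
After 2 (parentNode): body
After 3 (nextSibling): body (no-op, stayed)
After 4 (lastChild): table
After 5 (parentNode): body
After 6 (lastChild): table
After 7 (parentNode): body
After 8 (firstChild): article
After 9 (parentNode): body
After 10 (firstChild): article

Answer: body > article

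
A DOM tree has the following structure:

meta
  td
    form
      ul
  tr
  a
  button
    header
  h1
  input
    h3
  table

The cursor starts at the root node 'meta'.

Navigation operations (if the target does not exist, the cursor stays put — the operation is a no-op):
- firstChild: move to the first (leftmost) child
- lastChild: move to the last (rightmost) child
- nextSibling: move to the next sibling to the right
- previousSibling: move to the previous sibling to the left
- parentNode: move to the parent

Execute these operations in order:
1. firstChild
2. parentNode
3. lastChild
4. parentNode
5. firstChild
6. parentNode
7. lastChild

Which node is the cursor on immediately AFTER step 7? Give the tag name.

After 1 (firstChild): td
After 2 (parentNode): meta
After 3 (lastChild): table
After 4 (parentNode): meta
After 5 (firstChild): td
After 6 (parentNode): meta
After 7 (lastChild): table

Answer: table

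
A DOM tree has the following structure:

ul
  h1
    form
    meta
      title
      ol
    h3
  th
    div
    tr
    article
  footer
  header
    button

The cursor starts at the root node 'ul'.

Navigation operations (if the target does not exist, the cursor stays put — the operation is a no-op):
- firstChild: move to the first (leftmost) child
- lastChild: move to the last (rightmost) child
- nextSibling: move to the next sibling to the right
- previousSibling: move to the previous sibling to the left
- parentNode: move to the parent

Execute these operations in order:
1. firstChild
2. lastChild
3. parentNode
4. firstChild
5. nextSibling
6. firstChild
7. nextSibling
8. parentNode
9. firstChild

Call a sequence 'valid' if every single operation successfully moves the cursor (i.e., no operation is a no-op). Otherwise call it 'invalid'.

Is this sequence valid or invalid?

After 1 (firstChild): h1
After 2 (lastChild): h3
After 3 (parentNode): h1
After 4 (firstChild): form
After 5 (nextSibling): meta
After 6 (firstChild): title
After 7 (nextSibling): ol
After 8 (parentNode): meta
After 9 (firstChild): title

Answer: valid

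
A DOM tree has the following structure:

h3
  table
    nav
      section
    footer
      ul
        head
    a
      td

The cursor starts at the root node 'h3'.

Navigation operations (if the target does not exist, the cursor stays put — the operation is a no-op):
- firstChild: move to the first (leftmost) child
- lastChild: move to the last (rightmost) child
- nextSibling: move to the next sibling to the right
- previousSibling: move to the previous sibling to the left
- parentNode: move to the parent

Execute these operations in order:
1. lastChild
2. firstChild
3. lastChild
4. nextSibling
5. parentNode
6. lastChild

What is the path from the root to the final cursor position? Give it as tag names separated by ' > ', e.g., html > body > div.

Answer: h3 > table > nav > section

Derivation:
After 1 (lastChild): table
After 2 (firstChild): nav
After 3 (lastChild): section
After 4 (nextSibling): section (no-op, stayed)
After 5 (parentNode): nav
After 6 (lastChild): section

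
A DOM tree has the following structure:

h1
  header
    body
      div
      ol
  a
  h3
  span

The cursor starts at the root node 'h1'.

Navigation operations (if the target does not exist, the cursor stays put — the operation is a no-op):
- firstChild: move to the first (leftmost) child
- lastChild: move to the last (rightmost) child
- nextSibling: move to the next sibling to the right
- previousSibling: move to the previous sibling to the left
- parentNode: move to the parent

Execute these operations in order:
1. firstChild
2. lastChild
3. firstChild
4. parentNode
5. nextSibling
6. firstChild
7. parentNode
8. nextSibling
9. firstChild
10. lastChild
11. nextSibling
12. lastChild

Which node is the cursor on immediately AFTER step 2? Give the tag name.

After 1 (firstChild): header
After 2 (lastChild): body

Answer: body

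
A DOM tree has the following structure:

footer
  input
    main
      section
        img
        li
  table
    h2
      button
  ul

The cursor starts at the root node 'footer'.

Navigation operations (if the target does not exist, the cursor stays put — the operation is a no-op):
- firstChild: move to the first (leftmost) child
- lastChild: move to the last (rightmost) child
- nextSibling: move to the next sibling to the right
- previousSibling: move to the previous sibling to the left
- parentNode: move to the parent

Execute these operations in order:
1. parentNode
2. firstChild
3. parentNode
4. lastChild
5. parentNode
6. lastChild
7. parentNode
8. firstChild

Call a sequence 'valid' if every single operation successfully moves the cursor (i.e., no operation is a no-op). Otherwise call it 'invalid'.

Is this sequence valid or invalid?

After 1 (parentNode): footer (no-op, stayed)
After 2 (firstChild): input
After 3 (parentNode): footer
After 4 (lastChild): ul
After 5 (parentNode): footer
After 6 (lastChild): ul
After 7 (parentNode): footer
After 8 (firstChild): input

Answer: invalid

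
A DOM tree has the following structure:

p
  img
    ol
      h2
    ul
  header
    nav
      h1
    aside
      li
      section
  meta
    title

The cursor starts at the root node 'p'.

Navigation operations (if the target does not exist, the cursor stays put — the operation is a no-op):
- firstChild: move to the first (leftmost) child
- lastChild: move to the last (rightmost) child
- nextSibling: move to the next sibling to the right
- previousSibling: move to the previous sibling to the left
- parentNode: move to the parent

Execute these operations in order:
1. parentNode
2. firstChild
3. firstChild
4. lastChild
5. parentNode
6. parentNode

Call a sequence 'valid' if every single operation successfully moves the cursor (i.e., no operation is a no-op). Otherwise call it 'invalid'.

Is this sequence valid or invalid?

After 1 (parentNode): p (no-op, stayed)
After 2 (firstChild): img
After 3 (firstChild): ol
After 4 (lastChild): h2
After 5 (parentNode): ol
After 6 (parentNode): img

Answer: invalid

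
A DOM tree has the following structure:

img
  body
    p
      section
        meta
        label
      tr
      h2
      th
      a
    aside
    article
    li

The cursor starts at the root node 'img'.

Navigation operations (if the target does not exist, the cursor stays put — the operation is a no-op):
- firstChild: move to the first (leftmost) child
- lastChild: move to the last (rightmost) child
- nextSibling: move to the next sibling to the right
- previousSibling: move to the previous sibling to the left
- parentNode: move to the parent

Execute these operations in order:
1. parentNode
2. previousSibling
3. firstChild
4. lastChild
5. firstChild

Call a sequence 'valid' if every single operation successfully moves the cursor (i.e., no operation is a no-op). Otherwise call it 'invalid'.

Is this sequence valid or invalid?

After 1 (parentNode): img (no-op, stayed)
After 2 (previousSibling): img (no-op, stayed)
After 3 (firstChild): body
After 4 (lastChild): li
After 5 (firstChild): li (no-op, stayed)

Answer: invalid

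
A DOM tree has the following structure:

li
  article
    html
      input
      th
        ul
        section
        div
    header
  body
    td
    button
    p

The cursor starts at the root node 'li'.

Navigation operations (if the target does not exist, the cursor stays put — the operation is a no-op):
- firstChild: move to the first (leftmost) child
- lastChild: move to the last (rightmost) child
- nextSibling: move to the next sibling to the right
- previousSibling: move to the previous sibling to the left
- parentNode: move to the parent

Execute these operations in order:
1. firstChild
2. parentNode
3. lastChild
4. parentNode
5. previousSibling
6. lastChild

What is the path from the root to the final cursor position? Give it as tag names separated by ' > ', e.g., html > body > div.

After 1 (firstChild): article
After 2 (parentNode): li
After 3 (lastChild): body
After 4 (parentNode): li
After 5 (previousSibling): li (no-op, stayed)
After 6 (lastChild): body

Answer: li > body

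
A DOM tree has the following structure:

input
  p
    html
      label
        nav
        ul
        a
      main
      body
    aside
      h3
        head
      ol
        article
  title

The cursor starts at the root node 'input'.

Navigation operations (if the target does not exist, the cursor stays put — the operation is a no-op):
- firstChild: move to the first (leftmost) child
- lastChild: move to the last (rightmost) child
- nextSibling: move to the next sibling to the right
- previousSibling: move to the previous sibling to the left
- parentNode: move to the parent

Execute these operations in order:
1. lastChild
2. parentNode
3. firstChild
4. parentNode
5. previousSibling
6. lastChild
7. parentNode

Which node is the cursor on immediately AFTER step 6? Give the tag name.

After 1 (lastChild): title
After 2 (parentNode): input
After 3 (firstChild): p
After 4 (parentNode): input
After 5 (previousSibling): input (no-op, stayed)
After 6 (lastChild): title

Answer: title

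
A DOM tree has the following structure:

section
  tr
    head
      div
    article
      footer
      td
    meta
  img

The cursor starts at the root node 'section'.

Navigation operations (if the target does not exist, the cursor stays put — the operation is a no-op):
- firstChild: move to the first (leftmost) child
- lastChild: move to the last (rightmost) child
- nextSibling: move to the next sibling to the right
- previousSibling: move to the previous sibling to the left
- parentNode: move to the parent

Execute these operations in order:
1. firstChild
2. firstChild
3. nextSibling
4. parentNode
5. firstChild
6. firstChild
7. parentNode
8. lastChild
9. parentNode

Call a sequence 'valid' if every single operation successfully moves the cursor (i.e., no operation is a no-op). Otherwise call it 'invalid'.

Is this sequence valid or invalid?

After 1 (firstChild): tr
After 2 (firstChild): head
After 3 (nextSibling): article
After 4 (parentNode): tr
After 5 (firstChild): head
After 6 (firstChild): div
After 7 (parentNode): head
After 8 (lastChild): div
After 9 (parentNode): head

Answer: valid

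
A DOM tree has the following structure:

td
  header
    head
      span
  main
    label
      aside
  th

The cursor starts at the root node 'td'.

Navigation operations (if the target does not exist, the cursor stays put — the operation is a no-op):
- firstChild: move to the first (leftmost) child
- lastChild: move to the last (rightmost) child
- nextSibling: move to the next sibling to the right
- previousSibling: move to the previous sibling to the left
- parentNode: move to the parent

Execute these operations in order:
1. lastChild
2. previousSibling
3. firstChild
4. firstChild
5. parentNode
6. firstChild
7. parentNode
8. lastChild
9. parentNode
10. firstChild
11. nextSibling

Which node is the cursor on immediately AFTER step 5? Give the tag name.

Answer: label

Derivation:
After 1 (lastChild): th
After 2 (previousSibling): main
After 3 (firstChild): label
After 4 (firstChild): aside
After 5 (parentNode): label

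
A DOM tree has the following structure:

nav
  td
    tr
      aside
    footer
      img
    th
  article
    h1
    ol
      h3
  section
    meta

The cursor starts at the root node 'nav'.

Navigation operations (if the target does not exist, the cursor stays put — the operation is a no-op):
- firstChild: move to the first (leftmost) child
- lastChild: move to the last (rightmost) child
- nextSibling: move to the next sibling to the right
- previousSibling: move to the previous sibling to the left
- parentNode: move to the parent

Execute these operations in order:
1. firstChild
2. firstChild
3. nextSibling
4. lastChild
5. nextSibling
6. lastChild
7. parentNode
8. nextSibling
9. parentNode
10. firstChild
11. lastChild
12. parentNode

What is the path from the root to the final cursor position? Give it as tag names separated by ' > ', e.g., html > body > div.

After 1 (firstChild): td
After 2 (firstChild): tr
After 3 (nextSibling): footer
After 4 (lastChild): img
After 5 (nextSibling): img (no-op, stayed)
After 6 (lastChild): img (no-op, stayed)
After 7 (parentNode): footer
After 8 (nextSibling): th
After 9 (parentNode): td
After 10 (firstChild): tr
After 11 (lastChild): aside
After 12 (parentNode): tr

Answer: nav > td > tr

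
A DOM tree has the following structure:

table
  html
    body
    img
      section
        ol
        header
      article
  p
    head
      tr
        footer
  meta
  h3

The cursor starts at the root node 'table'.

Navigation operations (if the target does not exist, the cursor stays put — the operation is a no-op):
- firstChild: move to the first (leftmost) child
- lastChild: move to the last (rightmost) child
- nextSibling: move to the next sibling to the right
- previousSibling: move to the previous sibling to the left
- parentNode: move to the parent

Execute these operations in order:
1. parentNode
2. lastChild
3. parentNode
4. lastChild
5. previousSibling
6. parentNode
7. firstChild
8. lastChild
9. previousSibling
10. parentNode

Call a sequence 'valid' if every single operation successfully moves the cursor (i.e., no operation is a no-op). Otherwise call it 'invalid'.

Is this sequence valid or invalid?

Answer: invalid

Derivation:
After 1 (parentNode): table (no-op, stayed)
After 2 (lastChild): h3
After 3 (parentNode): table
After 4 (lastChild): h3
After 5 (previousSibling): meta
After 6 (parentNode): table
After 7 (firstChild): html
After 8 (lastChild): img
After 9 (previousSibling): body
After 10 (parentNode): html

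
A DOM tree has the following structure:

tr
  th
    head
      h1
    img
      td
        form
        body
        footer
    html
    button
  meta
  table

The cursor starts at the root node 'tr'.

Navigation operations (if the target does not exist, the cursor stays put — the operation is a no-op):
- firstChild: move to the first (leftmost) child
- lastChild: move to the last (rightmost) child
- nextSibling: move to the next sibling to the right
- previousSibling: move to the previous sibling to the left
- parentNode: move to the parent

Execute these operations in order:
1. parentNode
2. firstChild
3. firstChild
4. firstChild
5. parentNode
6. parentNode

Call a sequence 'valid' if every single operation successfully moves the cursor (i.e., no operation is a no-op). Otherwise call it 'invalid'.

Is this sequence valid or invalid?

After 1 (parentNode): tr (no-op, stayed)
After 2 (firstChild): th
After 3 (firstChild): head
After 4 (firstChild): h1
After 5 (parentNode): head
After 6 (parentNode): th

Answer: invalid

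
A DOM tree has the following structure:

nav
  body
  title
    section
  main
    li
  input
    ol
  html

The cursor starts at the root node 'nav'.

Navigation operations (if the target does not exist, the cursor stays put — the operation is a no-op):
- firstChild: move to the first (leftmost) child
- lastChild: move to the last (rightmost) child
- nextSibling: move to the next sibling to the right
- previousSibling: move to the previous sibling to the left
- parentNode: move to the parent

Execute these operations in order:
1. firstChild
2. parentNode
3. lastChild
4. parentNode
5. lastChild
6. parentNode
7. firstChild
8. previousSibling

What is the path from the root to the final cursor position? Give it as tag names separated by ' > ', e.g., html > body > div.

After 1 (firstChild): body
After 2 (parentNode): nav
After 3 (lastChild): html
After 4 (parentNode): nav
After 5 (lastChild): html
After 6 (parentNode): nav
After 7 (firstChild): body
After 8 (previousSibling): body (no-op, stayed)

Answer: nav > body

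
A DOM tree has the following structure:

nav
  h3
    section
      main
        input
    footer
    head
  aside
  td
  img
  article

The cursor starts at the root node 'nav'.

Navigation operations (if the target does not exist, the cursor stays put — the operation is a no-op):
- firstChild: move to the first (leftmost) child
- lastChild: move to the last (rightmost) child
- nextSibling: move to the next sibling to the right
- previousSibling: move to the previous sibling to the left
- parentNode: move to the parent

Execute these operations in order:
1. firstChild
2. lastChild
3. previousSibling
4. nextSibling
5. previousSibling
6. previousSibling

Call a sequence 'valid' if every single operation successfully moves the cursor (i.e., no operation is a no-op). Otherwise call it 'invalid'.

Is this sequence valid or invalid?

Answer: valid

Derivation:
After 1 (firstChild): h3
After 2 (lastChild): head
After 3 (previousSibling): footer
After 4 (nextSibling): head
After 5 (previousSibling): footer
After 6 (previousSibling): section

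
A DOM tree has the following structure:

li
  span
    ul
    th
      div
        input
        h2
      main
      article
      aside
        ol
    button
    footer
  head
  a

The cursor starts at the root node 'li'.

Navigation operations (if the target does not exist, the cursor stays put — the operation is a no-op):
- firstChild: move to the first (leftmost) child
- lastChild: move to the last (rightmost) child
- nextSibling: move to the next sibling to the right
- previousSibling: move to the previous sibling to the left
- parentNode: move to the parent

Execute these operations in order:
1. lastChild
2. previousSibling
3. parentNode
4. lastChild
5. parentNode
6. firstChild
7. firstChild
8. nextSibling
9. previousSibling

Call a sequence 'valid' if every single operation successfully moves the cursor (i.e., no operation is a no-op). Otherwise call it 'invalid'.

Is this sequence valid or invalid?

After 1 (lastChild): a
After 2 (previousSibling): head
After 3 (parentNode): li
After 4 (lastChild): a
After 5 (parentNode): li
After 6 (firstChild): span
After 7 (firstChild): ul
After 8 (nextSibling): th
After 9 (previousSibling): ul

Answer: valid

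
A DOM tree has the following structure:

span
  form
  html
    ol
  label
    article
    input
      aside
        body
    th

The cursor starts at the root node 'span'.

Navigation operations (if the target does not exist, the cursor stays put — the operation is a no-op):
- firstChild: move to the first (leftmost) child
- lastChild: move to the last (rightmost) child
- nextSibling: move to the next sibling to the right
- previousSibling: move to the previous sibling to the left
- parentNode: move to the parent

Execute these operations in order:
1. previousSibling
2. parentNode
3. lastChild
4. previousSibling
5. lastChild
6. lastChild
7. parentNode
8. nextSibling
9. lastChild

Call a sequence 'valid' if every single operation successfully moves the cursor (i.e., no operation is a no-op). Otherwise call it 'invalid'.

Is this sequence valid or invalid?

After 1 (previousSibling): span (no-op, stayed)
After 2 (parentNode): span (no-op, stayed)
After 3 (lastChild): label
After 4 (previousSibling): html
After 5 (lastChild): ol
After 6 (lastChild): ol (no-op, stayed)
After 7 (parentNode): html
After 8 (nextSibling): label
After 9 (lastChild): th

Answer: invalid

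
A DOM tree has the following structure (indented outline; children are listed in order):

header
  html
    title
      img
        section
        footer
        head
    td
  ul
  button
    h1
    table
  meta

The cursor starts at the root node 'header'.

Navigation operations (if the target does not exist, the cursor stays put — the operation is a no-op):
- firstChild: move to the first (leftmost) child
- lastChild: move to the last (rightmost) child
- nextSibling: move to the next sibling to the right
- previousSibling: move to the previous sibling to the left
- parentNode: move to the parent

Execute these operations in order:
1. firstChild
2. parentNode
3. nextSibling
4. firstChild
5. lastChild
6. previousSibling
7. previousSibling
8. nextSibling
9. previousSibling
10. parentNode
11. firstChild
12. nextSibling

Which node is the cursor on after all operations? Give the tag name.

After 1 (firstChild): html
After 2 (parentNode): header
After 3 (nextSibling): header (no-op, stayed)
After 4 (firstChild): html
After 5 (lastChild): td
After 6 (previousSibling): title
After 7 (previousSibling): title (no-op, stayed)
After 8 (nextSibling): td
After 9 (previousSibling): title
After 10 (parentNode): html
After 11 (firstChild): title
After 12 (nextSibling): td

Answer: td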